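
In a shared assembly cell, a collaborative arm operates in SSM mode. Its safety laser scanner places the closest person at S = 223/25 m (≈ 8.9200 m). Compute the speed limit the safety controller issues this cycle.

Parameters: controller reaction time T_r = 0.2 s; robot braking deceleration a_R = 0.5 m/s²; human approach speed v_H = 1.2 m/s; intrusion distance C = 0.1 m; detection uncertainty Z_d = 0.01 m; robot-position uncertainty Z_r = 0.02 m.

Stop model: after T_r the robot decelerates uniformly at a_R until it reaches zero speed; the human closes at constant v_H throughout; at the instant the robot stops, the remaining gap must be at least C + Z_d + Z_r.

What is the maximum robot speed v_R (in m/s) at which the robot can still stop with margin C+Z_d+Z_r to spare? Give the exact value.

at the boundary: (1)·v² + (13/5)·v + (-171/20) = 0
  disc = (13/5)² − 4·(1)·(-171/20) = 1024/25 ; √disc = 32/5
  v_R = (−(13/5) + 32/5) / (2·(1)) = 19/10 m/s
check:
stop time T_s = (19/10)/(1/2) = 3.8000 s
robot covers v_R·T_r = 1.9000·0.2000 = 0.3800 m before braking
robot covers 1.9000·3.8000 − ½·0.5000·3.8000² = 3.6100 m while stopping
human closes 1.2000·4.0000 = 4.8000 m
residual clearance needed = 0.1000+0.0100+0.0200 = 0.1300 m
sum ≈ 0.3800+3.6100+4.8000+0.1300 ≈ 8.9200 m = S ✓

v_R_max = 19/10 m/s = 1.9000 m/s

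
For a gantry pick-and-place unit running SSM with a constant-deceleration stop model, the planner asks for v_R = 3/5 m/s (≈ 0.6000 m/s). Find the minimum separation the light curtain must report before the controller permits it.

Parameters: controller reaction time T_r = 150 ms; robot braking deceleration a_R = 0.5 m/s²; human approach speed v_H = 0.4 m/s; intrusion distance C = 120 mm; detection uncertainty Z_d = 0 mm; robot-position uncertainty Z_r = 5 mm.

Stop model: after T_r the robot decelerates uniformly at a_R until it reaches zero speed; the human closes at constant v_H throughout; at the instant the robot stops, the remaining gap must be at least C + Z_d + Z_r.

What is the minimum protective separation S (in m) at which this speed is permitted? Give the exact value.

S_min = 223/200 m = 1.1150 m

T_s = v_R/a_R = (3/5)/(1/2) = 1.2000 s
reaction-phase robot travel = 0.6000·0.1500 = 0.0900 m
braking distance = 0.6000²/(2·0.5000) = 0.3600 m
person approaches 0.4000·(0.1500+1.2000) = 0.5400 m
residual clearance needed = 0.1200+0.0000+0.0050 = 0.1250 m
S_min ≈ 0.0900+0.3600+0.5400+0.1250  ⇒  S_min = 223/200 m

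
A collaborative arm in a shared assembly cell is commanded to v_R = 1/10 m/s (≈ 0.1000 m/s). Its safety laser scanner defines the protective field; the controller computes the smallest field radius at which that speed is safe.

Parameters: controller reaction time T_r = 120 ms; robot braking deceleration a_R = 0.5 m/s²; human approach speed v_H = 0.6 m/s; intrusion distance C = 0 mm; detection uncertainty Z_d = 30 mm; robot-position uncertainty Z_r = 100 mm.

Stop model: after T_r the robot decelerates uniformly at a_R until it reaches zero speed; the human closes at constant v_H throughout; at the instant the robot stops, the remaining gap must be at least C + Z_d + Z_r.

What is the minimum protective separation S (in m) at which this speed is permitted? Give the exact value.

braking lasts T_s = (1/10)/(1/2) = 0.2000 s
reaction-phase robot travel = 0.1000·0.1200 = 0.0120 m
robot under decel: 0.1000²/(2·0.5000) = 0.0100 m
human closes 0.6000·0.3200 = 0.1920 m
C+Z_d+Z_r = 0.0000+0.0300+0.1000 = 0.1300 m
S_min ≈ 0.0120+0.0100+0.1920+0.1300  ⇒  S_min = 43/125 m

S_min = 43/125 m = 0.3440 m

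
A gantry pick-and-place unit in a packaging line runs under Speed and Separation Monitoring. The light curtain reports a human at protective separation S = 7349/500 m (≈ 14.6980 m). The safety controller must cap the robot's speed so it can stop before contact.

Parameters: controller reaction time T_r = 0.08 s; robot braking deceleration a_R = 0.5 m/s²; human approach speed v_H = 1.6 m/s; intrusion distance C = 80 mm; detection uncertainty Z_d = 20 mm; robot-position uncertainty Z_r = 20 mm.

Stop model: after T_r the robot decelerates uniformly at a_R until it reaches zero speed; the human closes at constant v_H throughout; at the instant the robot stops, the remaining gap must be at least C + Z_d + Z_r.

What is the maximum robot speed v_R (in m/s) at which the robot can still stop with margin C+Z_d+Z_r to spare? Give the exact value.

v_R_max = 5/2 m/s = 2.5000 m/s

at the boundary: (1)·v² + (82/25)·v + (-289/20) = 0
  disc = (82/25)² − 4·(1)·(-289/20) = 42849/625 ; √disc = 207/25
  v_R = (−(82/25) + 207/25) / (2·(1)) = 5/2 m/s
check:
braking lasts T_s = (5/2)/(1/2) = 5.0000 s
robot covers v_R·T_r = 2.5000·0.0800 = 0.2000 m before braking
braking distance = 2.5000²/(2·0.5000) = 6.2500 m
person approaches 1.6000·(0.0800+5.0000) = 8.1280 m
C+Z_d+Z_r = 0.0800+0.0200+0.0200 = 0.1200 m
sum ≈ 0.2000+6.2500+8.1280+0.1200 ≈ 14.6980 m = S ✓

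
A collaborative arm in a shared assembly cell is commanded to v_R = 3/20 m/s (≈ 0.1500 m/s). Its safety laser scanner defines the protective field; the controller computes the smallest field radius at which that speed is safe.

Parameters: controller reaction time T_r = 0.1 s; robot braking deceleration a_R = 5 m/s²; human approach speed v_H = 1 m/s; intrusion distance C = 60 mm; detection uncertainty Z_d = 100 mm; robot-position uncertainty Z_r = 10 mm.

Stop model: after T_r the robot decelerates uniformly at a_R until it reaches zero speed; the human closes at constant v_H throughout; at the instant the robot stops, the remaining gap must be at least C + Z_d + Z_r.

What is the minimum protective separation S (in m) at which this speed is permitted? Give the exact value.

braking lasts T_s = (3/20)/5 = 0.0300 s
reaction-phase robot travel = 0.1500·0.1000 = 0.0150 m
robot under decel: 0.1500²/(2·5.0000) = 0.0022 m
human over T_r+T_s: 1.0000·(0.1000+0.0300) = 0.1300 m
residual clearance needed = 0.0600+0.1000+0.0100 = 0.1700 m
S_min ≈ 0.0150+0.0022+0.1300+0.1700  ⇒  S_min = 1269/4000 m

S_min = 1269/4000 m = 0.3172 m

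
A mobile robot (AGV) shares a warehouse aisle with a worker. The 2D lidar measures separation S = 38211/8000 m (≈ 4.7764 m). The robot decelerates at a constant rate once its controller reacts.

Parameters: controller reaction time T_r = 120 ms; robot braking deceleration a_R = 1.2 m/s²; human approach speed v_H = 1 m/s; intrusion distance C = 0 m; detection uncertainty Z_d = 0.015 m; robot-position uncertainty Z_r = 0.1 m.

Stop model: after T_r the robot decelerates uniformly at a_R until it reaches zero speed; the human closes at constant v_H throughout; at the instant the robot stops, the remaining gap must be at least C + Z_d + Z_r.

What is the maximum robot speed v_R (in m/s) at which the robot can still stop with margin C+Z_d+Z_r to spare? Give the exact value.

v_R_max = 47/20 m/s = 2.3500 m/s

collect terms ⇒ (5/12)·v_R² + (143/150)·v_R + (-36331/8000) = 0
  disc = (143/150)² − 4·(5/12)·(-36331/8000) = 3052009/360000 ; √disc = 1747/600
  v_R = (−(143/150) + 1747/600) / (2·(5/12)) = 47/20 m/s
check:
T_s = v_R/a_R = (47/20)/(6/5) = 1.9583 s
robot in T_r: 2.3500·0.1200 = 0.2820 m
braking distance = 2.3500²/(2·1.2000) = 2.3010 m
person approaches 1.0000·(0.1200+1.9583) = 2.0783 m
residual clearance needed = 0.0000+0.0150+0.1000 = 0.1150 m
sum ≈ 0.2820+2.3010+2.0783+0.1150 ≈ 4.7764 m = S ✓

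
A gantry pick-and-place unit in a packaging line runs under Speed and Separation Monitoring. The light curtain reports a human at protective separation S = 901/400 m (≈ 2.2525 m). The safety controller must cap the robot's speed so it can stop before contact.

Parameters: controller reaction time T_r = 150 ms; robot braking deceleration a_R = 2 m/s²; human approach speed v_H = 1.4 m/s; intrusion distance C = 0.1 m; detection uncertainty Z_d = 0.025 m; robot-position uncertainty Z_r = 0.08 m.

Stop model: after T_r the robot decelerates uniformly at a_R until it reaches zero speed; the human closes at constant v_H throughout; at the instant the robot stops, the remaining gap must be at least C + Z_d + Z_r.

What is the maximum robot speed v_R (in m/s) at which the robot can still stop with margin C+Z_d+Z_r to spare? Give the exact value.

v_R_max = 3/2 m/s = 1.5000 m/s

collect terms ⇒ (1/4)·v_R² + (17/20)·v_R + (-147/80) = 0
  disc = (17/20)² − 4·(1/4)·(-147/80) = 64/25 ; √disc = 8/5
  v_R = (−(17/20) + 8/5) / (2·(1/4)) = 3/2 m/s
check:
T_s = v_R/a_R = (3/2)/2 = 0.7500 s
robot covers v_R·T_r = 1.5000·0.1500 = 0.2250 m before braking
robot under decel: 1.5000²/(2·2.0000) = 0.5625 m
human closes 1.4000·0.9000 = 1.2600 m
margins: 0.1000+0.0250+0.0800 = 0.2050 m
sum ≈ 0.2250+0.5625+1.2600+0.2050 ≈ 2.2525 m = S ✓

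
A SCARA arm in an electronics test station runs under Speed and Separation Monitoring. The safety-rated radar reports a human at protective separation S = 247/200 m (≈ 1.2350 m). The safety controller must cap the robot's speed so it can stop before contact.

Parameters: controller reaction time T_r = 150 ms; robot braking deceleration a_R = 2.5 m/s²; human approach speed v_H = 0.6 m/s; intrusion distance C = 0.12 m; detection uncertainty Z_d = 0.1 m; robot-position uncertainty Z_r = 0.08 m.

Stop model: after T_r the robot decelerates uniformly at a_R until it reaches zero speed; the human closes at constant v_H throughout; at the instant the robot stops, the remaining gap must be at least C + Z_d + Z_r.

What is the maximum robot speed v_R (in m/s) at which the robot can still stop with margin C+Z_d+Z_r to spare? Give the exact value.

v_R_max = 13/10 m/s = 1.3000 m/s

at the boundary: (1/5)·v² + (39/100)·v + (-169/200) = 0
  disc = (39/100)² − 4·(1/5)·(-169/200) = 8281/10000 ; √disc = 91/100
  v_R = (−(39/100) + 91/100) / (2·(1/5)) = 13/10 m/s
check:
stop time T_s = (13/10)/(5/2) = 0.5200 s
reaction-phase robot travel = 1.3000·0.1500 = 0.1950 m
robot under decel: 1.3000²/(2·2.5000) = 0.3380 m
person approaches 0.6000·(0.1500+0.5200) = 0.4020 m
residual clearance needed = 0.1200+0.1000+0.0800 = 0.3000 m
sum ≈ 0.1950+0.3380+0.4020+0.3000 ≈ 1.2350 m = S ✓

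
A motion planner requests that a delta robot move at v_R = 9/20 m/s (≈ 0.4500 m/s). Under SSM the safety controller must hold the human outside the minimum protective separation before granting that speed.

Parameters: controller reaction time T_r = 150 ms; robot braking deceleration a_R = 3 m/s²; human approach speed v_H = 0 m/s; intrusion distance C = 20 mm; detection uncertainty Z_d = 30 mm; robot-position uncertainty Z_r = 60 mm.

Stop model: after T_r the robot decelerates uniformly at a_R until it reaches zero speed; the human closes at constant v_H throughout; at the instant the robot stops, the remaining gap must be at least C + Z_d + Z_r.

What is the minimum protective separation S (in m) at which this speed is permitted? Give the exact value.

T_s = v_R/a_R = (9/20)/3 = 0.1500 s
reaction-phase robot travel = 0.4500·0.1500 = 0.0675 m
robot covers 0.4500·0.1500 − ½·3.0000·0.1500² = 0.0338 m while stopping
human over T_r+T_s: 0.0000·(0.1500+0.1500) = 0.0000 m
residual clearance needed = 0.0200+0.0300+0.0600 = 0.1100 m
S_min ≈ 0.0675+0.0338+0.0000+0.1100  ⇒  S_min = 169/800 m

S_min = 169/800 m = 0.2112 m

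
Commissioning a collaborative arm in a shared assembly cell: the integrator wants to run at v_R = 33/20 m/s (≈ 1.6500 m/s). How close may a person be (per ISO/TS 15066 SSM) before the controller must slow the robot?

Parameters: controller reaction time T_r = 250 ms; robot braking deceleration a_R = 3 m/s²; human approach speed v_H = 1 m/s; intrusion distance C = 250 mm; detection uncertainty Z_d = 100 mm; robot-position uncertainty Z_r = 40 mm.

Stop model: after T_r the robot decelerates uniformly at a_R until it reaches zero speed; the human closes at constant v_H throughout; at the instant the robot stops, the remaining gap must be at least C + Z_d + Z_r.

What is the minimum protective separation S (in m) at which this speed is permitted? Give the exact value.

braking lasts T_s = (33/20)/3 = 0.5500 s
reaction-phase robot travel = 1.6500·0.2500 = 0.4125 m
robot covers 1.6500·0.5500 − ½·3.0000·0.5500² = 0.4537 m while stopping
person approaches 1.0000·(0.2500+0.5500) = 0.8000 m
C+Z_d+Z_r = 0.2500+0.1000+0.0400 = 0.3900 m
S_min ≈ 0.4125+0.4537+0.8000+0.3900  ⇒  S_min = 329/160 m

S_min = 329/160 m = 2.0562 m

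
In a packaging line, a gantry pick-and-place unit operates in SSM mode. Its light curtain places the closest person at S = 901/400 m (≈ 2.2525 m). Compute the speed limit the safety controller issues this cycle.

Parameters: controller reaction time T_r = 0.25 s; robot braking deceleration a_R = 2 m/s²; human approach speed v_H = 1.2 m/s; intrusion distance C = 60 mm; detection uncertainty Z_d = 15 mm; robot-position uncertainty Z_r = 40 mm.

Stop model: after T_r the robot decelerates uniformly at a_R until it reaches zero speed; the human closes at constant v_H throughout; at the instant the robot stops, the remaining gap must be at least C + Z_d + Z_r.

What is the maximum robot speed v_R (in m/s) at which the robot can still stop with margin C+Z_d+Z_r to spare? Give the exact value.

v_R_max = 3/2 m/s = 1.5000 m/s

collect terms ⇒ (1/4)·v_R² + (17/20)·v_R + (-147/80) = 0
  disc = (17/20)² − 4·(1/4)·(-147/80) = 64/25 ; √disc = 8/5
  v_R = (−(17/20) + 8/5) / (2·(1/4)) = 3/2 m/s
check:
braking lasts T_s = (3/2)/2 = 0.7500 s
reaction-phase robot travel = 1.5000·0.2500 = 0.3750 m
robot covers 1.5000·0.7500 − ½·2.0000·0.7500² = 0.5625 m while stopping
human over T_r+T_s: 1.2000·(0.2500+0.7500) = 1.2000 m
C+Z_d+Z_r = 0.0600+0.0150+0.0400 = 0.1150 m
sum ≈ 0.3750+0.5625+1.2000+0.1150 ≈ 2.2525 m = S ✓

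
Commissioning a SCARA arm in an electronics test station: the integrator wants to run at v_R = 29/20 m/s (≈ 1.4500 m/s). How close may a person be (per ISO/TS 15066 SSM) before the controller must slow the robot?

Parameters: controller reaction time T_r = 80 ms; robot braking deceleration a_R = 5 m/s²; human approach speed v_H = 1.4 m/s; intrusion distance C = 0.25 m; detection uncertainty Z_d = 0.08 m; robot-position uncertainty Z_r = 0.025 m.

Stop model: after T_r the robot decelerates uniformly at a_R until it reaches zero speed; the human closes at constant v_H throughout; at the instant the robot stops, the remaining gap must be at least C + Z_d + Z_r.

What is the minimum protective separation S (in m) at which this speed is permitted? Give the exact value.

T_s = v_R/a_R = (29/20)/5 = 0.2900 s
reaction-phase robot travel = 1.4500·0.0800 = 0.1160 m
robot covers 1.4500·0.2900 − ½·5.0000·0.2900² = 0.2102 m while stopping
human closes 1.4000·0.3700 = 0.5180 m
residual clearance needed = 0.2500+0.0800+0.0250 = 0.3550 m
S_min ≈ 0.1160+0.2102+0.5180+0.3550  ⇒  S_min = 4797/4000 m

S_min = 4797/4000 m = 1.1992 m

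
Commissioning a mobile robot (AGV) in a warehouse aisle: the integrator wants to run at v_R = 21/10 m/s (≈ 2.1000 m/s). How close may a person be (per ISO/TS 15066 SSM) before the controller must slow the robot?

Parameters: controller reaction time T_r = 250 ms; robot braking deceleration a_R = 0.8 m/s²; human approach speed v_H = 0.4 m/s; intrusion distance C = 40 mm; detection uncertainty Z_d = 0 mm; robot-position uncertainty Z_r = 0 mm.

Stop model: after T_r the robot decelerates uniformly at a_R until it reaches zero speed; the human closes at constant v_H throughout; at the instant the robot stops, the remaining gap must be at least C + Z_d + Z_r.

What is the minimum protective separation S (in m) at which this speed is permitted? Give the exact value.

S_min = 3577/800 m = 4.4713 m

stop time T_s = (21/10)/(4/5) = 2.6250 s
robot covers v_R·T_r = 2.1000·0.2500 = 0.5250 m before braking
robot covers 2.1000·2.6250 − ½·0.8000·2.6250² = 2.7563 m while stopping
person approaches 0.4000·(0.2500+2.6250) = 1.1500 m
C+Z_d+Z_r = 0.0400+0.0000+0.0000 = 0.0400 m
S_min ≈ 0.5250+2.7563+1.1500+0.0400  ⇒  S_min = 3577/800 m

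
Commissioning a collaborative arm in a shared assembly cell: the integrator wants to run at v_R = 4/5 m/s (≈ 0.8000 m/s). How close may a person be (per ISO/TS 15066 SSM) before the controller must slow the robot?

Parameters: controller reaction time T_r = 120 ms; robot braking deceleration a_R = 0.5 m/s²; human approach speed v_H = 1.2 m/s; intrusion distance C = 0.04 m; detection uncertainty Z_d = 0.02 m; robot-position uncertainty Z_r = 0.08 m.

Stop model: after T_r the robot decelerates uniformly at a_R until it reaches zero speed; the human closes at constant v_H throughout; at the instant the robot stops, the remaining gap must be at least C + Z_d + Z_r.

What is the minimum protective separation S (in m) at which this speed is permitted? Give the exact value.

S_min = 147/50 m = 2.9400 m

stop time T_s = (4/5)/(1/2) = 1.6000 s
robot covers v_R·T_r = 0.8000·0.1200 = 0.0960 m before braking
braking distance = 0.8000²/(2·0.5000) = 0.6400 m
human over T_r+T_s: 1.2000·(0.1200+1.6000) = 2.0640 m
C+Z_d+Z_r = 0.0400+0.0200+0.0800 = 0.1400 m
S_min ≈ 0.0960+0.6400+2.0640+0.1400  ⇒  S_min = 147/50 m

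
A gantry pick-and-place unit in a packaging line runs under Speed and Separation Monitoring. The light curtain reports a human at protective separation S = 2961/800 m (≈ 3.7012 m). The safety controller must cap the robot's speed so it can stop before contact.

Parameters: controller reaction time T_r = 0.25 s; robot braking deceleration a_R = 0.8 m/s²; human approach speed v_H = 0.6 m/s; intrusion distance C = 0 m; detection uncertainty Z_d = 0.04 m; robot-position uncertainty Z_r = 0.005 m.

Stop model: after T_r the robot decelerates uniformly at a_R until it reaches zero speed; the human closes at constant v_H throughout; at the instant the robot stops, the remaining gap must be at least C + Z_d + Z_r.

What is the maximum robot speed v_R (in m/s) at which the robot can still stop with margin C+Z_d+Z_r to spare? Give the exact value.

at the boundary: (5/8)·v² + (1)·v + (-561/160) = 0
  disc = (1)² − 4·(5/8)·(-561/160) = 625/64 ; √disc = 25/8
  v_R = (−(1) + 25/8) / (2·(5/8)) = 17/10 m/s
check:
stop time T_s = (17/10)/(4/5) = 2.1250 s
reaction-phase robot travel = 1.7000·0.2500 = 0.4250 m
robot under decel: 1.7000²/(2·0.8000) = 1.8062 m
human over T_r+T_s: 0.6000·(0.2500+2.1250) = 1.4250 m
residual clearance needed = 0.0000+0.0400+0.0050 = 0.0450 m
sum ≈ 0.4250+1.8062+1.4250+0.0450 ≈ 3.7012 m = S ✓

v_R_max = 17/10 m/s = 1.7000 m/s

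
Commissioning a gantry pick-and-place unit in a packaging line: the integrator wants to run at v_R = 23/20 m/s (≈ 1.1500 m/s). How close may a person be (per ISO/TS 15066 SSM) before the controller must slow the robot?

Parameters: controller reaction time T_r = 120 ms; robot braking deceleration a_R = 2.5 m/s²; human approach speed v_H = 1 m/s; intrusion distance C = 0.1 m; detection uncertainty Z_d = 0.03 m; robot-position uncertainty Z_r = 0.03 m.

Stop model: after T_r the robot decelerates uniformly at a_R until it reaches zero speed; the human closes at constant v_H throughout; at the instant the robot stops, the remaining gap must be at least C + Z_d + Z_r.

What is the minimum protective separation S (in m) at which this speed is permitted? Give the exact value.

stop time T_s = (23/20)/(5/2) = 0.4600 s
robot in T_r: 1.1500·0.1200 = 0.1380 m
braking distance = 1.1500²/(2·2.5000) = 0.2645 m
person approaches 1.0000·(0.1200+0.4600) = 0.5800 m
margins: 0.1000+0.0300+0.0300 = 0.1600 m
S_min ≈ 0.1380+0.2645+0.5800+0.1600  ⇒  S_min = 457/400 m

S_min = 457/400 m = 1.1425 m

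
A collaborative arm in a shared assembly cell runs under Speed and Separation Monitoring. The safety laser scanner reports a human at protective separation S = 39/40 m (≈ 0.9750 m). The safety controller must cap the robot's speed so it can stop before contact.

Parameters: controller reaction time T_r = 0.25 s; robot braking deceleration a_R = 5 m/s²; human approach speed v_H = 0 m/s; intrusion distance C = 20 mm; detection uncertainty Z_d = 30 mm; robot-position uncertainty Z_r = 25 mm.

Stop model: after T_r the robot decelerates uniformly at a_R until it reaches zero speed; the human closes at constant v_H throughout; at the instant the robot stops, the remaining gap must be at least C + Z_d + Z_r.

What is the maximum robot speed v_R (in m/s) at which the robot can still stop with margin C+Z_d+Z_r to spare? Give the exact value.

v_R_max = 2 m/s = 2.0000 m/s

at the boundary: (1/10)·v² + (1/4)·v + (-9/10) = 0
  disc = (1/4)² − 4·(1/10)·(-9/10) = 169/400 ; √disc = 13/20
  v_R = (−(1/4) + 13/20) / (2·(1/10)) = 2 m/s
check:
braking lasts T_s = 2/5 = 0.4000 s
reaction-phase robot travel = 2.0000·0.2500 = 0.5000 m
robot covers 2.0000·0.4000 − ½·5.0000·0.4000² = 0.4000 m while stopping
human over T_r+T_s: 0.0000·(0.2500+0.4000) = 0.0000 m
margins: 0.0200+0.0300+0.0250 = 0.0750 m
sum ≈ 0.5000+0.4000+0.0000+0.0750 ≈ 0.9750 m = S ✓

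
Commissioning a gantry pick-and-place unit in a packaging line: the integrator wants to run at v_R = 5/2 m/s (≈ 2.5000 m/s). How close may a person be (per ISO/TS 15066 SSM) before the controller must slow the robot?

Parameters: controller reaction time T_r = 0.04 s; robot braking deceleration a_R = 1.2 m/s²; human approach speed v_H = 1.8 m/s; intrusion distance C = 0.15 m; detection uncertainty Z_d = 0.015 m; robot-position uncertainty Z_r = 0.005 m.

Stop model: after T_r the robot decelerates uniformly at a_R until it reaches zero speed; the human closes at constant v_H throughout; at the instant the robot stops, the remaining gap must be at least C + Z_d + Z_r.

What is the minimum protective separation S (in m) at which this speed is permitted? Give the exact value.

S_min = 40177/6000 m = 6.6962 m

braking lasts T_s = (5/2)/(6/5) = 2.0833 s
reaction-phase robot travel = 2.5000·0.0400 = 0.1000 m
robot under decel: 2.5000²/(2·1.2000) = 2.6042 m
human closes 1.8000·2.1233 = 3.8220 m
margins: 0.1500+0.0150+0.0050 = 0.1700 m
S_min ≈ 0.1000+2.6042+3.8220+0.1700  ⇒  S_min = 40177/6000 m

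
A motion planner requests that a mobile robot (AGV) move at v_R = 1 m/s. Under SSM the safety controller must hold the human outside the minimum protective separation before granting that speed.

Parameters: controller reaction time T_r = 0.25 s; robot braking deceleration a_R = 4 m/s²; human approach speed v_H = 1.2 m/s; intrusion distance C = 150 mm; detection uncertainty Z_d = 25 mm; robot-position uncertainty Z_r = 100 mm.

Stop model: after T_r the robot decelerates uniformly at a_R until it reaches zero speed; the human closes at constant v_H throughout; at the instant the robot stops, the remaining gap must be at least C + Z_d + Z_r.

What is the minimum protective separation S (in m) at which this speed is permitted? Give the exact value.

S_min = 5/4 m = 1.2500 m

braking lasts T_s = 1/4 = 0.2500 s
robot covers v_R·T_r = 1.0000·0.2500 = 0.2500 m before braking
braking distance = 1.0000²/(2·4.0000) = 0.1250 m
human closes 1.2000·0.5000 = 0.6000 m
C+Z_d+Z_r = 0.1500+0.0250+0.1000 = 0.2750 m
S_min ≈ 0.2500+0.1250+0.6000+0.2750  ⇒  S_min = 5/4 m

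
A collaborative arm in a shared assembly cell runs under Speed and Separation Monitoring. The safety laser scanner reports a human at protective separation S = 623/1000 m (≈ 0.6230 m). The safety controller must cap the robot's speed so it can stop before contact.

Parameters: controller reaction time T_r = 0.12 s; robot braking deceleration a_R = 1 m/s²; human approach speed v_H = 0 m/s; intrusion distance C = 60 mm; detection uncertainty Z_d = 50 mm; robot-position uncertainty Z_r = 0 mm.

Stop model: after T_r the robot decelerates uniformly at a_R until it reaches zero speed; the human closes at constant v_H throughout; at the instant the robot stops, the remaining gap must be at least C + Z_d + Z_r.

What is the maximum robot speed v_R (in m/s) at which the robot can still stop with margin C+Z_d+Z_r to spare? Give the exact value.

collect terms ⇒ (1/2)·v_R² + (3/25)·v_R + (-513/1000) = 0
  disc = (3/25)² − 4·(1/2)·(-513/1000) = 2601/2500 ; √disc = 51/50
  v_R = (−(3/25) + 51/50) / (2·(1/2)) = 9/10 m/s
check:
braking lasts T_s = (9/10)/1 = 0.9000 s
robot covers v_R·T_r = 0.9000·0.1200 = 0.1080 m before braking
robot under decel: 0.9000²/(2·1.0000) = 0.4050 m
person approaches 0.0000·(0.1200+0.9000) = 0.0000 m
margins: 0.0600+0.0500+0.0000 = 0.1100 m
sum ≈ 0.1080+0.4050+0.0000+0.1100 ≈ 0.6230 m = S ✓

v_R_max = 9/10 m/s = 0.9000 m/s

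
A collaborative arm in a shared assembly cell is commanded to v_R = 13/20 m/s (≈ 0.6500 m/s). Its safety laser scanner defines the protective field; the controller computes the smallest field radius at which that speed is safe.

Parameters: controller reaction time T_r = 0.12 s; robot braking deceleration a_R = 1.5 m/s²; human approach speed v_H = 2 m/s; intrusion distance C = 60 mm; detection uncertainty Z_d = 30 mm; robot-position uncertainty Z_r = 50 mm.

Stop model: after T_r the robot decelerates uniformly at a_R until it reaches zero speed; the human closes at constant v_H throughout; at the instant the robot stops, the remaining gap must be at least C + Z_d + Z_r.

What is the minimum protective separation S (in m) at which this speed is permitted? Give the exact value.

S_min = 2931/2000 m = 1.4655 m

T_s = v_R/a_R = (13/20)/(3/2) = 0.4333 s
robot covers v_R·T_r = 0.6500·0.1200 = 0.0780 m before braking
braking distance = 0.6500²/(2·1.5000) = 0.1408 m
human closes 2.0000·0.5533 = 1.1067 m
margins: 0.0600+0.0300+0.0500 = 0.1400 m
S_min ≈ 0.0780+0.1408+1.1067+0.1400  ⇒  S_min = 2931/2000 m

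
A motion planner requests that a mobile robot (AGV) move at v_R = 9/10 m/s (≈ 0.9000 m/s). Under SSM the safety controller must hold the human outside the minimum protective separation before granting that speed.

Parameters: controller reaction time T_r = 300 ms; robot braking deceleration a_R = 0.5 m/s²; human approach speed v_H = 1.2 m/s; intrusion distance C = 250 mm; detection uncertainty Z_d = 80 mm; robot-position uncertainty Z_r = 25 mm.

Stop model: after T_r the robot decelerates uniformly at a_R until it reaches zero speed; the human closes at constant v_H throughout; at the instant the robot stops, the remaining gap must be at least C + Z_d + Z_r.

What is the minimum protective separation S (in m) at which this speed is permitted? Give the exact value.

S_min = 791/200 m = 3.9550 m

braking lasts T_s = (9/10)/(1/2) = 1.8000 s
reaction-phase robot travel = 0.9000·0.3000 = 0.2700 m
robot under decel: 0.9000²/(2·0.5000) = 0.8100 m
human closes 1.2000·2.1000 = 2.5200 m
residual clearance needed = 0.2500+0.0800+0.0250 = 0.3550 m
S_min ≈ 0.2700+0.8100+2.5200+0.3550  ⇒  S_min = 791/200 m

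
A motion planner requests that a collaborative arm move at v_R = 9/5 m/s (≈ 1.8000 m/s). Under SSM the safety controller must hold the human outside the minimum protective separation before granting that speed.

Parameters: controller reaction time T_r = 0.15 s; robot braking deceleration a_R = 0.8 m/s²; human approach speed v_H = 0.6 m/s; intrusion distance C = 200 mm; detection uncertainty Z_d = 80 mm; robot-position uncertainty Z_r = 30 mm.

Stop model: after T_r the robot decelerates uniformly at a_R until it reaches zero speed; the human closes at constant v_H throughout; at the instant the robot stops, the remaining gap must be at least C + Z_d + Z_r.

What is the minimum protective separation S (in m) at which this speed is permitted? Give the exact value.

S_min = 809/200 m = 4.0450 m

stop time T_s = (9/5)/(4/5) = 2.2500 s
robot in T_r: 1.8000·0.1500 = 0.2700 m
robot under decel: 1.8000²/(2·0.8000) = 2.0250 m
person approaches 0.6000·(0.1500+2.2500) = 1.4400 m
C+Z_d+Z_r = 0.2000+0.0800+0.0300 = 0.3100 m
S_min ≈ 0.2700+2.0250+1.4400+0.3100  ⇒  S_min = 809/200 m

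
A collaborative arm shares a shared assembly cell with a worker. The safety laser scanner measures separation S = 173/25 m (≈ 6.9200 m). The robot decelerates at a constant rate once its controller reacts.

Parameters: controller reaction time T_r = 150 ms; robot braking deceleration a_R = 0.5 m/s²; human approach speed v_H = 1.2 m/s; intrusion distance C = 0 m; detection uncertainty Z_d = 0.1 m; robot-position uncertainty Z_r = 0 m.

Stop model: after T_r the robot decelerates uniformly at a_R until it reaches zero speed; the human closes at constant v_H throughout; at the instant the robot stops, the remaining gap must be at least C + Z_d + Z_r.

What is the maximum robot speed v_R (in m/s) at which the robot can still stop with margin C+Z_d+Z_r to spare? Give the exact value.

v_R_max = 8/5 m/s = 1.6000 m/s

quadratic (1)·v² + (51/20)·v + (-166/25) = 0
  disc = (51/20)² − 4·(1)·(-166/25) = 529/16 ; √disc = 23/4
  v_R = (−(51/20) + 23/4) / (2·(1)) = 8/5 m/s
check:
T_s = v_R/a_R = (8/5)/(1/2) = 3.2000 s
robot in T_r: 1.6000·0.1500 = 0.2400 m
robot covers 1.6000·3.2000 − ½·0.5000·3.2000² = 2.5600 m while stopping
human closes 1.2000·3.3500 = 4.0200 m
C+Z_d+Z_r = 0.0000+0.1000+0.0000 = 0.1000 m
sum ≈ 0.2400+2.5600+4.0200+0.1000 ≈ 6.9200 m = S ✓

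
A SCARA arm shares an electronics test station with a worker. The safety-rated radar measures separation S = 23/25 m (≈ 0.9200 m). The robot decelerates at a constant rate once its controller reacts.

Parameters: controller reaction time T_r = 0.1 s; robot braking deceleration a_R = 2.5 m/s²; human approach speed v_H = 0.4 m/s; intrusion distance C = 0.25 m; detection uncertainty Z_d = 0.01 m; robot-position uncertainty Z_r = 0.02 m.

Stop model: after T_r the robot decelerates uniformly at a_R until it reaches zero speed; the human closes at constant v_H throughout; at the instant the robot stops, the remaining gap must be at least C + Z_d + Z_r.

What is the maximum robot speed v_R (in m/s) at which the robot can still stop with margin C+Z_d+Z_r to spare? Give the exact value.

v_R_max = 6/5 m/s = 1.2000 m/s

at the boundary: (1/5)·v² + (13/50)·v + (-3/5) = 0
  disc = (13/50)² − 4·(1/5)·(-3/5) = 1369/2500 ; √disc = 37/50
  v_R = (−(13/50) + 37/50) / (2·(1/5)) = 6/5 m/s
check:
braking lasts T_s = (6/5)/(5/2) = 0.4800 s
robot in T_r: 1.2000·0.1000 = 0.1200 m
robot covers 1.2000·0.4800 − ½·2.5000·0.4800² = 0.2880 m while stopping
human closes 0.4000·0.5800 = 0.2320 m
margins: 0.2500+0.0100+0.0200 = 0.2800 m
sum ≈ 0.1200+0.2880+0.2320+0.2800 ≈ 0.9200 m = S ✓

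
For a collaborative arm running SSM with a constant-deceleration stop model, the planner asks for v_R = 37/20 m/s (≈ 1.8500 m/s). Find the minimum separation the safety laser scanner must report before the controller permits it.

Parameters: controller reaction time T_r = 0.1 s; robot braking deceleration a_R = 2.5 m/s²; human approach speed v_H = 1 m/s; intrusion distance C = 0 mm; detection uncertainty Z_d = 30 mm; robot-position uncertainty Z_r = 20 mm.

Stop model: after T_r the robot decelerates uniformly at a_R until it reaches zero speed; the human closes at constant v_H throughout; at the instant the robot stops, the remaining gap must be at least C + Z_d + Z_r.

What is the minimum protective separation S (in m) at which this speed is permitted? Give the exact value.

S_min = 3519/2000 m = 1.7595 m

braking lasts T_s = (37/20)/(5/2) = 0.7400 s
reaction-phase robot travel = 1.8500·0.1000 = 0.1850 m
braking distance = 1.8500²/(2·2.5000) = 0.6845 m
person approaches 1.0000·(0.1000+0.7400) = 0.8400 m
residual clearance needed = 0.0000+0.0300+0.0200 = 0.0500 m
S_min ≈ 0.1850+0.6845+0.8400+0.0500  ⇒  S_min = 3519/2000 m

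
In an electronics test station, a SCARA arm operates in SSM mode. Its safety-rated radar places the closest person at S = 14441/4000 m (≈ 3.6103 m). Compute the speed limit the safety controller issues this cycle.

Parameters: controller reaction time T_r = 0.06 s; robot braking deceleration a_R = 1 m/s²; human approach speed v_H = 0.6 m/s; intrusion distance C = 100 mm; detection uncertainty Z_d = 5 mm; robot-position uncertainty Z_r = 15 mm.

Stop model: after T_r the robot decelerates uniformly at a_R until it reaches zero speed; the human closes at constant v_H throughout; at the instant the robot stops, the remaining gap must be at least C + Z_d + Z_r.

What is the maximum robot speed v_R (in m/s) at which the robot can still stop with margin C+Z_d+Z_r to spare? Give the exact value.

v_R_max = 41/20 m/s = 2.0500 m/s

quadratic (1/2)·v² + (33/50)·v + (-13817/4000) = 0
  disc = (33/50)² − 4·(1/2)·(-13817/4000) = 73441/10000 ; √disc = 271/100
  v_R = (−(33/50) + 271/100) / (2·(1/2)) = 41/20 m/s
check:
stop time T_s = (41/20)/1 = 2.0500 s
reaction-phase robot travel = 2.0500·0.0600 = 0.1230 m
robot under decel: 2.0500²/(2·1.0000) = 2.1012 m
human over T_r+T_s: 0.6000·(0.0600+2.0500) = 1.2660 m
C+Z_d+Z_r = 0.1000+0.0050+0.0150 = 0.1200 m
sum ≈ 0.1230+2.1012+1.2660+0.1200 ≈ 3.6103 m = S ✓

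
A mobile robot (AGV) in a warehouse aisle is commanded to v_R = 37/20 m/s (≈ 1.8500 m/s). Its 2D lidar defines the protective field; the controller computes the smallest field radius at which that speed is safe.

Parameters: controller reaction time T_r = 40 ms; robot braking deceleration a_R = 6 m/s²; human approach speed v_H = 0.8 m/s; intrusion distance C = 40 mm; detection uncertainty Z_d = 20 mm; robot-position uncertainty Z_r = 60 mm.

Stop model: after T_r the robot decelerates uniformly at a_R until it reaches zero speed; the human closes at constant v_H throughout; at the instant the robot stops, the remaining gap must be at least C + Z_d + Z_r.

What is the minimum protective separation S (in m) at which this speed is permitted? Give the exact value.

S_min = 6063/8000 m = 0.7579 m

braking lasts T_s = (37/20)/6 = 0.3083 s
robot covers v_R·T_r = 1.8500·0.0400 = 0.0740 m before braking
robot under decel: 1.8500²/(2·6.0000) = 0.2852 m
person approaches 0.8000·(0.0400+0.3083) = 0.2787 m
residual clearance needed = 0.0400+0.0200+0.0600 = 0.1200 m
S_min ≈ 0.0740+0.2852+0.2787+0.1200  ⇒  S_min = 6063/8000 m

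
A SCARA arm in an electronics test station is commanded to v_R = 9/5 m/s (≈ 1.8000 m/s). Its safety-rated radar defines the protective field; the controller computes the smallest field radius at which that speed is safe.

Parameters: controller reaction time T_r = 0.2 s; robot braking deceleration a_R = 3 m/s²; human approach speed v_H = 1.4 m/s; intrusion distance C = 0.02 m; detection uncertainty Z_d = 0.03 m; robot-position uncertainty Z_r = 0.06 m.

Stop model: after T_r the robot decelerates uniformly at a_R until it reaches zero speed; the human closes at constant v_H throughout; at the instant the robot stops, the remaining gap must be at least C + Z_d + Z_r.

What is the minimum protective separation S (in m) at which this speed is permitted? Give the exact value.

S_min = 213/100 m = 2.1300 m

braking lasts T_s = (9/5)/3 = 0.6000 s
robot covers v_R·T_r = 1.8000·0.2000 = 0.3600 m before braking
braking distance = 1.8000²/(2·3.0000) = 0.5400 m
human closes 1.4000·0.8000 = 1.1200 m
margins: 0.0200+0.0300+0.0600 = 0.1100 m
S_min ≈ 0.3600+0.5400+1.1200+0.1100  ⇒  S_min = 213/100 m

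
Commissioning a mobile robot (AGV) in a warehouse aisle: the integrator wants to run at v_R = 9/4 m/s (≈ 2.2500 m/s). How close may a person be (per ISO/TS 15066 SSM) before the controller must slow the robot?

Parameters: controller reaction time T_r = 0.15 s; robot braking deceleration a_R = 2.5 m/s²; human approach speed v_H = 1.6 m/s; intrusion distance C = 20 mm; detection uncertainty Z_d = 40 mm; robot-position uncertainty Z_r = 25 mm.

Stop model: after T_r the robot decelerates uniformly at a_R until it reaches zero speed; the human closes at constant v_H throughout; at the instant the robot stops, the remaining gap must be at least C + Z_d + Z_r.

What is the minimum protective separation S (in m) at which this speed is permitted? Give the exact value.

T_s = v_R/a_R = (9/4)/(5/2) = 0.9000 s
robot covers v_R·T_r = 2.2500·0.1500 = 0.3375 m before braking
robot under decel: 2.2500²/(2·2.5000) = 1.0125 m
human closes 1.6000·1.0500 = 1.6800 m
residual clearance needed = 0.0200+0.0400+0.0250 = 0.0850 m
S_min ≈ 0.3375+1.0125+1.6800+0.0850  ⇒  S_min = 623/200 m

S_min = 623/200 m = 3.1150 m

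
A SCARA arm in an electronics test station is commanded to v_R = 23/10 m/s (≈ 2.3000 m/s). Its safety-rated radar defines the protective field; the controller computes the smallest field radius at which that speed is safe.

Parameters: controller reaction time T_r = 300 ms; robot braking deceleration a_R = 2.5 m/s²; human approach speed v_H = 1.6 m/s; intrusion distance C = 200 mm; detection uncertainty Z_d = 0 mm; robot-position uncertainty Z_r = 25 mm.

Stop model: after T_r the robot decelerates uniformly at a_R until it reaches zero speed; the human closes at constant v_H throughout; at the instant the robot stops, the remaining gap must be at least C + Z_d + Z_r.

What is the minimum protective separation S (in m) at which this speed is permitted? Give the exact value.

T_s = v_R/a_R = (23/10)/(5/2) = 0.9200 s
robot in T_r: 2.3000·0.3000 = 0.6900 m
robot under decel: 2.3000²/(2·2.5000) = 1.0580 m
person approaches 1.6000·(0.3000+0.9200) = 1.9520 m
residual clearance needed = 0.2000+0.0000+0.0250 = 0.2250 m
S_min ≈ 0.6900+1.0580+1.9520+0.2250  ⇒  S_min = 157/40 m

S_min = 157/40 m = 3.9250 m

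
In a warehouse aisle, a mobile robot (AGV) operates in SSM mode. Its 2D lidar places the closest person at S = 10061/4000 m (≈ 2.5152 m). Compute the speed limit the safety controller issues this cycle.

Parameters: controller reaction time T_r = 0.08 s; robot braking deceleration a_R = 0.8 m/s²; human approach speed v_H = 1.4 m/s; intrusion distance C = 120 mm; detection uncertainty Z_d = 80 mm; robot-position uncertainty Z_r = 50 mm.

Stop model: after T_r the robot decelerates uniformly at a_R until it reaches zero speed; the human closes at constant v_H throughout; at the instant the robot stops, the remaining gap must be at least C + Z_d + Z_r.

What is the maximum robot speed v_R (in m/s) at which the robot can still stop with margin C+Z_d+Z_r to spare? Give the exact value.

collect terms ⇒ (5/8)·v_R² + (183/100)·v_R + (-8613/4000) = 0
  disc = (183/100)² − 4·(5/8)·(-8613/4000) = 349281/40000 ; √disc = 591/200
  v_R = (−(183/100) + 591/200) / (2·(5/8)) = 9/10 m/s
check:
stop time T_s = (9/10)/(4/5) = 1.1250 s
robot in T_r: 0.9000·0.0800 = 0.0720 m
braking distance = 0.9000²/(2·0.8000) = 0.5062 m
human over T_r+T_s: 1.4000·(0.0800+1.1250) = 1.6870 m
residual clearance needed = 0.1200+0.0800+0.0500 = 0.2500 m
sum ≈ 0.0720+0.5062+1.6870+0.2500 ≈ 2.5152 m = S ✓

v_R_max = 9/10 m/s = 0.9000 m/s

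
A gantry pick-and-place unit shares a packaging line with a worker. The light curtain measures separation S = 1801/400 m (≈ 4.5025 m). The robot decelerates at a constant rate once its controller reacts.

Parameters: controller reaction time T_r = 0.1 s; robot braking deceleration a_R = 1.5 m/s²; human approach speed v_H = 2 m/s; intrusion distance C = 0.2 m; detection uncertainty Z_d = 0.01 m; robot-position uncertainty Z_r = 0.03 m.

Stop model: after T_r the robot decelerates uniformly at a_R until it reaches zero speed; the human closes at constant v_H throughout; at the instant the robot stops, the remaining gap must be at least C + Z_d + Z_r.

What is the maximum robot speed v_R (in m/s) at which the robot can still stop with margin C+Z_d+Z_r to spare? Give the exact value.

collect terms ⇒ (1/3)·v_R² + (43/30)·v_R + (-65/16) = 0
  disc = (43/30)² − 4·(1/3)·(-65/16) = 1681/225 ; √disc = 41/15
  v_R = (−(43/30) + 41/15) / (2·(1/3)) = 39/20 m/s
check:
stop time T_s = (39/20)/(3/2) = 1.3000 s
robot in T_r: 1.9500·0.1000 = 0.1950 m
braking distance = 1.9500²/(2·1.5000) = 1.2675 m
human closes 2.0000·1.4000 = 2.8000 m
residual clearance needed = 0.2000+0.0100+0.0300 = 0.2400 m
sum ≈ 0.1950+1.2675+2.8000+0.2400 ≈ 4.5025 m = S ✓

v_R_max = 39/20 m/s = 1.9500 m/s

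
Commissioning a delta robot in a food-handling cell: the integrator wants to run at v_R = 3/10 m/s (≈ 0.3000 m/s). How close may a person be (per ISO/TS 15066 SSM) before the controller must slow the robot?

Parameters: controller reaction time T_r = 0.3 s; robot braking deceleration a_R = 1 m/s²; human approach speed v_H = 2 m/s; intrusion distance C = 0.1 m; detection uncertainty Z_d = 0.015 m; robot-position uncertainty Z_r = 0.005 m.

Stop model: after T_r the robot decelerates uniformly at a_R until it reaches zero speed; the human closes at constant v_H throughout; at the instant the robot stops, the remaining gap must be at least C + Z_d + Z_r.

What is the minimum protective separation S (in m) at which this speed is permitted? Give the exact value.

T_s = v_R/a_R = (3/10)/1 = 0.3000 s
robot covers v_R·T_r = 0.3000·0.3000 = 0.0900 m before braking
robot covers 0.3000·0.3000 − ½·1.0000·0.3000² = 0.0450 m while stopping
person approaches 2.0000·(0.3000+0.3000) = 1.2000 m
margins: 0.1000+0.0150+0.0050 = 0.1200 m
S_min ≈ 0.0900+0.0450+1.2000+0.1200  ⇒  S_min = 291/200 m

S_min = 291/200 m = 1.4550 m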